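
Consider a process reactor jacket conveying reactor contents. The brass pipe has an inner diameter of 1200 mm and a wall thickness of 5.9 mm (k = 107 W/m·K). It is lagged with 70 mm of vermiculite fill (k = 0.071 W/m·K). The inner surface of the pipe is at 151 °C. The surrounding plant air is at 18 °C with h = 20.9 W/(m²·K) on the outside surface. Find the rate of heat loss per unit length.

q′ ≈ 519 W/m

Cylindrical conduction, so R = ln(r₂/r₁)/(2πkL) per layer, in series:
R_brass pipe wall = ln(605.9/600)/(2π×107×1) = 1.455×10^-5 K/W
R_vermiculite fill = ln(675.9/605.9)/(2π×0.071×1) = 0.2451 K/W
R_outer film = 1/(h_o·2πr_oL) = 1/(20.9×2π×0.6759×1) = 0.01127 K/W
R_total = 0.2564 K/W
Q = ΔT/R_total = 133/0.2564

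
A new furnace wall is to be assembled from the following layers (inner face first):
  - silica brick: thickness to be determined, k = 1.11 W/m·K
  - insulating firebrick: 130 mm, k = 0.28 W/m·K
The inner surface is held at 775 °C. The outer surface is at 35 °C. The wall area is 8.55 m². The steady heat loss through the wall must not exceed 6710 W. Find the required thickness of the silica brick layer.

Using the resistance-network approach (series):
R_insulating firebrick = L/(kA) = 0.13/(0.28×8.55) = 0.0543 K/W
Sum of the known resistances R_other = 0.0543 K/W
Required total resistance R_tot = ΔT/Q_allow = 740/6710 = 0.1103 K/W
R_silica brick = R_tot − R_other = 0.05598 K/W
L = R·k·A = 0.05598×1.11×8.55

L ≈ 531 mm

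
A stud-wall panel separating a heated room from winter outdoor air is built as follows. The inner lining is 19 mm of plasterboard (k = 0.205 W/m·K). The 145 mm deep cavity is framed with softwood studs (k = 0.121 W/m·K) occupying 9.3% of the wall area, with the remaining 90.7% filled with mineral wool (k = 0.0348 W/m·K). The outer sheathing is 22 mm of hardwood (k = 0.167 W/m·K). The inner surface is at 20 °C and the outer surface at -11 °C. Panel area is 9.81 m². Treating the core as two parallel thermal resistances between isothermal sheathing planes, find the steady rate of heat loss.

Q ≈ 84.2 W

Sheathing layers in series; stud and cavity paths in parallel between them.
R_inner = 0.019/(0.205×9.81) = 0.009448 K/W
R_stud  = 0.145/(0.121×0.093×9.81) = 1.314 K/W
R_cav   = 0.145/(0.0348×0.907×9.81) = 0.4683 K/W
1/R_core = 1/R_stud + 1/R_cav → R_core = 0.3452 K/W
R_outer = 0.022/(0.167×9.81) = 0.01343 K/W
R_total = 0.3681 K/W
Q = ΔT/R_total = 31/0.3681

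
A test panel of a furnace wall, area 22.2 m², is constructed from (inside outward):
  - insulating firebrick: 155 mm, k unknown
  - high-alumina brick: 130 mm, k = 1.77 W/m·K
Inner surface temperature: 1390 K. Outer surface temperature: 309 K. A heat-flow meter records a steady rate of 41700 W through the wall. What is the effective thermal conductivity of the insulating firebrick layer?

Treating each layer as a thermal resistance in series:
R_high-alumina brick = L/(kA) = 0.13/(1.77×22.2) = 0.003308 K/W
Sum of known resistances R_other = 0.003308 K/W
Total R = ΔT/Q = 1081/41700 = 0.02592 K/W
R_insulating firebrick = R_total − R_other = 0.02261 K/W
k = L/(R·A) = 0.155/(0.02261×22.2)

k ≈ 0.309 W/(m·K)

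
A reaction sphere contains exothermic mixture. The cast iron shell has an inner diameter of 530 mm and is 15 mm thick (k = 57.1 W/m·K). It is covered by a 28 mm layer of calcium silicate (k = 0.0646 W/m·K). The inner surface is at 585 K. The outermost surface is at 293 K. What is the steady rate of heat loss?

Q ≈ 730 W

Radial (spherical) resistances in series:
R_cast iron shell = (1/0.265 − 1/0.28)/(4π×57.1) = 2.817×10^-4 K/W
R_calcium silicate = (1/0.28 − 1/0.308)/(4π×0.0646) = 0.4 K/W
R_total = 0.4002 K/W
Q = ΔT/R_total = 292/0.4002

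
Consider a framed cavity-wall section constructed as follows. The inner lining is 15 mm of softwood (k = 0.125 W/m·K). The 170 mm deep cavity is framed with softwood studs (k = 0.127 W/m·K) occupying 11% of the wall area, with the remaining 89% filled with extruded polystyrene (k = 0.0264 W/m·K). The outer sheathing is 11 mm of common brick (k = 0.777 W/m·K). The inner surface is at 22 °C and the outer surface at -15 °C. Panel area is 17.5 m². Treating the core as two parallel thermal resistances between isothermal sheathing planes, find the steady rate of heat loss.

Sheathing layers in series; stud and cavity paths in parallel between them.
R_inner = 0.015/(0.125×17.5) = 0.006857 K/W
R_stud  = 0.17/(0.127×0.11×17.5) = 0.6954 K/W
R_cav   = 0.17/(0.0264×0.89×17.5) = 0.4134 K/W
1/R_core = 1/R_stud + 1/R_cav → R_core = 0.2593 K/W
R_outer = 0.011/(0.777×17.5) = 8.09×10^-4 K/W
R_total = 0.2669 K/W
Q = ΔT/R_total = 37/0.2669

Q ≈ 139 W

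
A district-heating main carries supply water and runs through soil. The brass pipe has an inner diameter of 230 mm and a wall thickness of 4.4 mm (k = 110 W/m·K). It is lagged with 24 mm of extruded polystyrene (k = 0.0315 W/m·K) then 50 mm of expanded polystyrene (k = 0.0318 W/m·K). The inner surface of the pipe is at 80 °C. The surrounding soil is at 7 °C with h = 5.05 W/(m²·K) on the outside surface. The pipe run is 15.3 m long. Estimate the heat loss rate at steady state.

For a radial system each layer contributes R = ln(r_out/r_in)/(2πkL); films add R = 1/(hA).
R_brass pipe wall = ln(119.4/115)/(2π×110×15.3) = 3.551×10^-6 K/W
R_extruded polystyrene = ln(143.4/119.4)/(2π×0.0315×15.3) = 0.06048 K/W
R_expanded polystyrene = ln(193.4/143.4)/(2π×0.0318×15.3) = 0.09785 K/W
R_outer film = 1/(h_o·2πr_oL) = 1/(5.05×2π×0.1934×15.3) = 0.01065 K/W
R_total = 0.169 K/W
Q = ΔT/R_total = 73/0.169

Q ≈ 432 W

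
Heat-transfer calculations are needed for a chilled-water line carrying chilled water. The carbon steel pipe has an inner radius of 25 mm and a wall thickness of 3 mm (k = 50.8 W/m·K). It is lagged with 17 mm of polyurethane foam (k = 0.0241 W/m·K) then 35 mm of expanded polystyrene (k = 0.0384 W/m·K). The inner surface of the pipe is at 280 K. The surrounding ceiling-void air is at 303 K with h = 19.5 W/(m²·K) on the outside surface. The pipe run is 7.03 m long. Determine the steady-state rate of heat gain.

Q ≈ 28.8 W

Radial resistances (cylindrical: R_cond = ln(r_o/r_i)/(2πkL), R_conv = 1/(h·2πrL)):
R_carbon steel pipe wall = ln(28/25)/(2π×50.8×7.03) = 5.051×10^-5 K/W
R_polyurethane foam = ln(45/28)/(2π×0.0241×7.03) = 0.4457 K/W
R_expanded polystyrene = ln(80/45)/(2π×0.0384×7.03) = 0.3392 K/W
R_outer film = 1/(h_o·2πr_oL) = 1/(19.5×2π×0.08×7.03) = 0.01451 K/W
R_total = 0.7995 K/W
Q = ΔT/R_total = 23/0.7995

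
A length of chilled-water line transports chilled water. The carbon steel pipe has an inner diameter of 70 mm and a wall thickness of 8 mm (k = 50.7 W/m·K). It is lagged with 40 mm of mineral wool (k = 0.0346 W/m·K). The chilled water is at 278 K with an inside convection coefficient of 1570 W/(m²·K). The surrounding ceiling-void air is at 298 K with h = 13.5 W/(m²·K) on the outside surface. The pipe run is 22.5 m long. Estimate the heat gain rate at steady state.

Radial resistances (cylindrical: R_cond = ln(r_o/r_i)/(2πkL), R_conv = 1/(h·2πrL)):
R_inner film = 1/(h_i·2πr₁L) = 1/(1570×2π×0.035×22.5) = 1.287×10^-4 K/W
R_carbon steel pipe wall = ln(43/35)/(2π×50.7×22.5) = 2.872×10^-5 K/W
R_mineral wool = ln(83/43)/(2π×0.0346×22.5) = 0.1344 K/W
R_outer film = 1/(h_o·2πr_oL) = 1/(13.5×2π×0.083×22.5) = 0.006313 K/W
R_total = 0.1409 K/W
Q = ΔT/R_total = 20/0.1409

Q ≈ 142 W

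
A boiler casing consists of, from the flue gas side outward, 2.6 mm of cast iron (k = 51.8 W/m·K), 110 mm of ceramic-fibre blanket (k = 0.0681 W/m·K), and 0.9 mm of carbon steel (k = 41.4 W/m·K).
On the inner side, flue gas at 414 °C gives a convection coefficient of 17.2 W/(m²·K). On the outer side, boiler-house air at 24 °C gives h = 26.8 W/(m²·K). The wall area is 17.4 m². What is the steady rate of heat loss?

Thermal resistances in series:
R_inner film = 1/(h_i·A) = 1/(17.2×17.4) = 0.003341 K/W
R_cast iron = L/(kA) = 0.0026/(51.8×17.4) = 2.885×10^-6 K/W
R_ceramic-fibre blanket = L/(kA) = 0.11/(0.0681×17.4) = 0.09283 K/W
R_carbon steel = L/(kA) = 0.0009/(41.4×17.4) = 1.249×10^-6 K/W
R_outer film = 1/(h_o·A) = 1/(26.8×17.4) = 0.002144 K/W
R_total = 0.09832 K/W
Q = ΔT / R_total = 390 / 0.09832

Q ≈ 3970 W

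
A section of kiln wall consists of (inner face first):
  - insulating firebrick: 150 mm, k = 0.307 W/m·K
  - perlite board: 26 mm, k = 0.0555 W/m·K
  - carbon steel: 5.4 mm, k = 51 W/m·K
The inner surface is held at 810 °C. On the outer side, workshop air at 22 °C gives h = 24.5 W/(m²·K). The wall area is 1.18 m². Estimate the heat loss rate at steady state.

Q ≈ 932 W

Using the resistance-network approach (series):
R_insulating firebrick = L/(kA) = 0.15/(0.307×1.18) = 0.4141 K/W
R_perlite board = L/(kA) = 0.026/(0.0555×1.18) = 0.397 K/W
R_carbon steel = L/(kA) = 0.0054/(51×1.18) = 8.973×10^-5 K/W
R_outer film = 1/(h_o·A) = 1/(24.5×1.18) = 0.03459 K/W
R_total = 0.8458 K/W
Q = ΔT / R_total = 788 / 0.8458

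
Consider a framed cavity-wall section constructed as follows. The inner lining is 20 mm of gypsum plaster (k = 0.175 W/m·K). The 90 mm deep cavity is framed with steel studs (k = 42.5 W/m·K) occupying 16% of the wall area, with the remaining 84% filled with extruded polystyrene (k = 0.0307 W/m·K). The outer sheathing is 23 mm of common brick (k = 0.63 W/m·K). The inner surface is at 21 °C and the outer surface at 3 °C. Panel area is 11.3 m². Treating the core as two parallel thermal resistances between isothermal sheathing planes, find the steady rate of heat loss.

Q ≈ 1240 W

Sheathing layers in series; stud and cavity paths in parallel between them.
R_inner = 0.02/(0.175×11.3) = 0.01011 K/W
R_stud  = 0.09/(42.5×0.16×11.3) = 0.001171 K/W
R_cav   = 0.09/(0.0307×0.84×11.3) = 0.3088 K/W
1/R_core = 1/R_stud + 1/R_cav → R_core = 0.001167 K/W
R_outer = 0.023/(0.63×11.3) = 0.003231 K/W
R_total = 0.01451 K/W
Q = ΔT/R_total = 18/0.01451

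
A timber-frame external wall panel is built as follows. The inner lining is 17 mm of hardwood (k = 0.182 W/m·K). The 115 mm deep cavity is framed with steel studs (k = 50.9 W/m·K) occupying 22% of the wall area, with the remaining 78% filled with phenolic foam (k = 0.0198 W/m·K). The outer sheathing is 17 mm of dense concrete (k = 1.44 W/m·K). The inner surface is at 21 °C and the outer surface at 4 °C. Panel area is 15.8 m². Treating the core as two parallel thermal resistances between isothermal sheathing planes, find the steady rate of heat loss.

Q ≈ 2330 W

Sheathing layers in series; stud and cavity paths in parallel between them.
R_inner = 0.017/(0.182×15.8) = 0.005912 K/W
R_stud  = 0.115/(50.9×0.22×15.8) = 6.5×10^-4 K/W
R_cav   = 0.115/(0.0198×0.78×15.8) = 0.4713 K/W
1/R_core = 1/R_stud + 1/R_cav → R_core = 6.491×10^-4 K/W
R_outer = 0.017/(1.44×15.8) = 7.472×10^-4 K/W
R_total = 0.007308 K/W
Q = ΔT/R_total = 17/0.007308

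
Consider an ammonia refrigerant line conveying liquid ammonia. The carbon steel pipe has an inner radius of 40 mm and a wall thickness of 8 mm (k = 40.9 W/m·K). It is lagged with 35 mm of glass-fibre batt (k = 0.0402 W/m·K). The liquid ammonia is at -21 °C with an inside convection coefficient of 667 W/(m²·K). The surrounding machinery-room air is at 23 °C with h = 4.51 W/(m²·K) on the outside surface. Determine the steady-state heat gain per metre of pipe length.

Treating each annulus and film as a series resistance:
R_inner film = 1/(h_i·2πr₁L) = 1/(667×2π×0.04×1) = 0.005965 K/W
R_carbon steel pipe wall = ln(48/40)/(2π×40.9×1) = 7.095×10^-4 K/W
R_glass-fibre batt = ln(83/48)/(2π×0.0402×1) = 2.168 K/W
R_outer film = 1/(h_o·2πr_oL) = 1/(4.51×2π×0.083×1) = 0.4252 K/W
R_total = 2.6 K/W
Q = ΔT/R_total = 44/2.6

q′ ≈ 16.9 W/m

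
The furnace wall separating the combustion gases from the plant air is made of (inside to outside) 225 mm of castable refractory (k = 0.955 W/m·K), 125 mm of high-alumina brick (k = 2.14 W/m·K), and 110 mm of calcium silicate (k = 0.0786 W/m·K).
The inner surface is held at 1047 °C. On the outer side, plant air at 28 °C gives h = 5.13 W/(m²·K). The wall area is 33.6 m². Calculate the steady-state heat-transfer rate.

Thermal resistances in series:
R_castable refractory = L/(kA) = 0.225/(0.955×33.6) = 0.007012 K/W
R_high-alumina brick = L/(kA) = 0.125/(2.14×33.6) = 0.001738 K/W
R_calcium silicate = L/(kA) = 0.11/(0.0786×33.6) = 0.04165 K/W
R_outer film = 1/(h_o·A) = 1/(5.13×33.6) = 0.005802 K/W
R_total = 0.0562 K/W
Q = ΔT / R_total = 1019 / 0.0562

Q ≈ 18100 W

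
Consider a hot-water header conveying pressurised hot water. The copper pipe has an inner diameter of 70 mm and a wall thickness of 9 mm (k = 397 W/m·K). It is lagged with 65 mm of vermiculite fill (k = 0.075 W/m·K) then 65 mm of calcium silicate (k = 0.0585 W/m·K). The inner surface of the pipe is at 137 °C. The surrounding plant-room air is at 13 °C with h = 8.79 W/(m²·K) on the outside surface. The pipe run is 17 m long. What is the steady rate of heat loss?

Cylindrical conduction, so R = ln(r₂/r₁)/(2πkL) per layer, in series:
R_copper pipe wall = ln(44/35)/(2π×397×17) = 5.397×10^-6 K/W
R_vermiculite fill = ln(109/44)/(2π×0.075×17) = 0.1132 K/W
R_calcium silicate = ln(174/109)/(2π×0.0585×17) = 0.07485 K/W
R_outer film = 1/(h_o·2πr_oL) = 1/(8.79×2π×0.174×17) = 0.006121 K/W
R_total = 0.1942 K/W
Q = ΔT/R_total = 124/0.1942

Q ≈ 638 W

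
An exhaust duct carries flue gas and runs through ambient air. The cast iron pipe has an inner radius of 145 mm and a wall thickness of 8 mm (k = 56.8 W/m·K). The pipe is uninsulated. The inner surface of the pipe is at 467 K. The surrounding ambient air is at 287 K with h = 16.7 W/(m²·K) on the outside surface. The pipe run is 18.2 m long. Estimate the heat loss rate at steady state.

Q ≈ 52500 W

For a radial system each layer contributes R = ln(r_out/r_in)/(2πkL); films add R = 1/(hA).
R_cast iron pipe wall = ln(153/145)/(2π×56.8×18.2) = 8.268×10^-6 K/W
R_outer film = 1/(h_o·2πr_oL) = 1/(16.7×2π×0.153×18.2) = 0.003422 K/W
R_total = 0.003431 K/W
Q = ΔT/R_total = 180/0.003431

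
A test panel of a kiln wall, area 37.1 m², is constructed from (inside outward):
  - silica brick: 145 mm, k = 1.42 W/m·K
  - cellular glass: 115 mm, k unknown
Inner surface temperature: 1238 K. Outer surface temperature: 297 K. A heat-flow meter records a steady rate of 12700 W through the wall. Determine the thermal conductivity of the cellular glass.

Thermal resistances in series:
R_silica brick = L/(kA) = 0.145/(1.42×37.1) = 0.002752 K/W
Sum of known resistances R_other = 0.002752 K/W
Total R = ΔT/Q = 941/12700 = 0.07409 K/W
R_cellular glass = R_total − R_other = 0.07134 K/W
k = L/(R·A) = 0.115/(0.07134×37.1)

k ≈ 0.0434 W/(m·K)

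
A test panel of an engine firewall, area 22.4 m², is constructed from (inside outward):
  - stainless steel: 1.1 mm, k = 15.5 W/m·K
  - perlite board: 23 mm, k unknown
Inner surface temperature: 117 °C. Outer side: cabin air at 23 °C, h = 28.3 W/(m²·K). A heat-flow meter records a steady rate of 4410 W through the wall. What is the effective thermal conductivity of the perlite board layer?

Treating each layer as a thermal resistance in series:
R_stainless steel = L/(kA) = 0.0011/(15.5×22.4) = 3.168×10^-6 K/W
R_outer film = 1/(h_o·A) = 1/(28.3×22.4) = 0.001577 K/W
Sum of known resistances R_other = 0.001581 K/W
Total R = ΔT/Q = 94/4410 = 0.02132 K/W
R_perlite board = R_total − R_other = 0.01973 K/W
k = L/(R·A) = 0.023/(0.01973×22.4)

k ≈ 0.052 W/(m·K)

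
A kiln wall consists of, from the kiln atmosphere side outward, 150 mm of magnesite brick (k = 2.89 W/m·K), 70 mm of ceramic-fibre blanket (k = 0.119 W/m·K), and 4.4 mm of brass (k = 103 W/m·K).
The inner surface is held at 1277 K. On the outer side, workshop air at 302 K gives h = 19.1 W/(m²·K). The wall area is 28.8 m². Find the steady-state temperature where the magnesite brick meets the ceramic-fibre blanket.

T ≈ 1200 K

Series thermal resistances:
R_magnesite brick = L/(kA) = 0.15/(2.89×28.8) = 0.001802 K/W
R_ceramic-fibre blanket = L/(kA) = 0.07/(0.119×28.8) = 0.02042 K/W
R_brass = L/(kA) = 0.0044/(103×28.8) = 1.483×10^-6 K/W
R_outer film = 1/(h_o·A) = 1/(19.1×28.8) = 0.001818 K/W
R_total = 0.02405 K/W;  Q = ΔT/R_total = 975/0.02405 = 40550 W
T_interface = T_inner − Q·ΣR(inner→interface) = 1277 − 40500×0.001802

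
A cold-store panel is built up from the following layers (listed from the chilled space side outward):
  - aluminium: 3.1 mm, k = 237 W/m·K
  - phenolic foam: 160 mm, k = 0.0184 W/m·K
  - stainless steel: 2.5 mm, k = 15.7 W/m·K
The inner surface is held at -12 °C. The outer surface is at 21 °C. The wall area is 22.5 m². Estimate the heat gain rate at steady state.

Model the wall as resistances in series:
R_aluminium = L/(kA) = 0.0031/(237×22.5) = 5.813×10^-7 K/W
R_phenolic foam = L/(kA) = 0.16/(0.0184×22.5) = 0.3865 K/W
R_stainless steel = L/(kA) = 0.0025/(15.7×22.5) = 7.077×10^-6 K/W
R_total = 0.3865 K/W
Q = ΔT / R_total = 33 / 0.3865

Q ≈ 85.4 W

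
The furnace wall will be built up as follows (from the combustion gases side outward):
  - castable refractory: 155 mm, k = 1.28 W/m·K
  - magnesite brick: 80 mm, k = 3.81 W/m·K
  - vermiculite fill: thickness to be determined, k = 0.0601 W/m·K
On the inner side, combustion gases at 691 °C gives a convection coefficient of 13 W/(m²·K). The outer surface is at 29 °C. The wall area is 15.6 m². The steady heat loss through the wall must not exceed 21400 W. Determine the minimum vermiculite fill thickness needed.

L ≈ 15.8 mm

Series thermal resistances:
R_inner film = 1/(h_i·A) = 1/(13×15.6) = 0.004931 K/W
R_castable refractory = L/(kA) = 0.155/(1.28×15.6) = 0.007762 K/W
R_magnesite brick = L/(kA) = 0.08/(3.81×15.6) = 0.001346 K/W
Sum of the known resistances R_other = 0.01404 K/W
Required total resistance R_tot = ΔT/Q_allow = 662/21400 = 0.03093 K/W
R_vermiculite fill = R_tot − R_other = 0.0169 K/W
L = R·k·A = 0.0169×0.0601×15.6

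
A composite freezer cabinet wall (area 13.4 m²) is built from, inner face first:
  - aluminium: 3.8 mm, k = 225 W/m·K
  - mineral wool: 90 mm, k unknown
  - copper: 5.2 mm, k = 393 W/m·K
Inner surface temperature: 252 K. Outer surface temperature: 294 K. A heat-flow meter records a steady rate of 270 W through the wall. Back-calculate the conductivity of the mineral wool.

k ≈ 0.0432 W/(m·K)

Using the resistance-network approach (series):
R_aluminium = L/(kA) = 0.0038/(225×13.4) = 1.26×10^-6 K/W
R_copper = L/(kA) = 0.0052/(393×13.4) = 9.874×10^-7 K/W
Sum of known resistances R_other = 2.248×10^-6 K/W
Total R = ΔT/Q = 42/270 = 0.1556 K/W
R_mineral wool = R_total − R_other = 0.1556 K/W
k = L/(R·A) = 0.09/(0.1556×13.4)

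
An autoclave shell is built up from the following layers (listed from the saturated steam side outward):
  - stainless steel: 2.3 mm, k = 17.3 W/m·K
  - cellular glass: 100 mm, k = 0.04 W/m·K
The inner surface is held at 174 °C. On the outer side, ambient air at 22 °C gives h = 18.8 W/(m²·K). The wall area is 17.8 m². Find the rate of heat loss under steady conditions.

Model the wall as resistances in series:
R_stainless steel = L/(kA) = 0.0023/(17.3×17.8) = 7.469×10^-6 K/W
R_cellular glass = L/(kA) = 0.1/(0.04×17.8) = 0.1404 K/W
R_outer film = 1/(h_o·A) = 1/(18.8×17.8) = 0.002988 K/W
R_total = 0.1434 K/W
Q = ΔT / R_total = 152 / 0.1434

Q ≈ 1060 W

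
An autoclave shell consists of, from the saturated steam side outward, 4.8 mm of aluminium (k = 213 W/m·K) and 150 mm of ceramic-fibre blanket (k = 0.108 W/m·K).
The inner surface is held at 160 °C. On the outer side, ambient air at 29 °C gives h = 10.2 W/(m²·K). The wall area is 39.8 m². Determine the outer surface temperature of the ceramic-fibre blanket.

Using the resistance-network approach (series):
R_aluminium = L/(kA) = 0.0048/(213×39.8) = 5.662×10^-7 K/W
R_ceramic-fibre blanket = L/(kA) = 0.15/(0.108×39.8) = 0.0349 K/W
R_outer film = 1/(h_o·A) = 1/(10.2×39.8) = 0.002463 K/W
R_total = 0.03736 K/W;  Q = ΔT/R_total = 131/0.03736 = 3506 W
T_interface = T_inner − Q·ΣR(inner→interface) = 160 − 3510×0.0349

T ≈ 37.6 °C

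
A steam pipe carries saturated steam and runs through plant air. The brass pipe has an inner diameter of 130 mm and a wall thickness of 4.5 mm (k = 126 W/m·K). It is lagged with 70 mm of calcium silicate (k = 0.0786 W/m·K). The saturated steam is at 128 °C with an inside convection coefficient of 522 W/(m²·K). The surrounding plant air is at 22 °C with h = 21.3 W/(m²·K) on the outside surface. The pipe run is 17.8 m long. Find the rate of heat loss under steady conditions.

Treating each annulus and film as a series resistance:
R_inner film = 1/(h_i·2πr₁L) = 1/(522×2π×0.065×17.8) = 2.635×10^-4 K/W
R_brass pipe wall = ln(69.5/65)/(2π×126×17.8) = 4.75×10^-6 K/W
R_calcium silicate = ln(139.5/69.5)/(2π×0.0786×17.8) = 0.07926 K/W
R_outer film = 1/(h_o·2πr_oL) = 1/(21.3×2π×0.1395×17.8) = 0.003009 K/W
R_total = 0.08254 K/W
Q = ΔT/R_total = 106/0.08254

Q ≈ 1280 W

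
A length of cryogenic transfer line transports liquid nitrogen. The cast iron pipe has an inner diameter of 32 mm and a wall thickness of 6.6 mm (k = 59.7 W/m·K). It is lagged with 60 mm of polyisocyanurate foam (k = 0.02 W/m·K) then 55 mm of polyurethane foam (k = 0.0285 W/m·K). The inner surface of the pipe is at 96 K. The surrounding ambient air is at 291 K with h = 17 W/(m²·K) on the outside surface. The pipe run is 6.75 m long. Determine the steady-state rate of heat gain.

Cylindrical conduction, so R = ln(r₂/r₁)/(2πkL) per layer, in series:
R_cast iron pipe wall = ln(22.6/16)/(2π×59.7×6.75) = 1.364×10^-4 K/W
R_polyisocyanurate foam = ln(82.6/22.6)/(2π×0.02×6.75) = 1.528 K/W
R_polyurethane foam = ln(137.6/82.6)/(2π×0.0285×6.75) = 0.4222 K/W
R_outer film = 1/(h_o·2πr_oL) = 1/(17×2π×0.1376×6.75) = 0.01008 K/W
R_total = 1.96 K/W
Q = ΔT/R_total = 195/1.96

Q ≈ 99.5 W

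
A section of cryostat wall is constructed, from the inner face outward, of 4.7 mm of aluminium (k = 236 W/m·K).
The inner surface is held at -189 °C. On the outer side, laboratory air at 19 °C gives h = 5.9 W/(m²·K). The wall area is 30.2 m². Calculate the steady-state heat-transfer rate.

Thermal resistances in series:
R_aluminium = L/(kA) = 0.0047/(236×30.2) = 6.594×10^-7 K/W
R_outer film = 1/(h_o·A) = 1/(5.9×30.2) = 0.005612 K/W
R_total = 0.005613 K/W
Q = ΔT / R_total = 208 / 0.005613

Q ≈ 37100 W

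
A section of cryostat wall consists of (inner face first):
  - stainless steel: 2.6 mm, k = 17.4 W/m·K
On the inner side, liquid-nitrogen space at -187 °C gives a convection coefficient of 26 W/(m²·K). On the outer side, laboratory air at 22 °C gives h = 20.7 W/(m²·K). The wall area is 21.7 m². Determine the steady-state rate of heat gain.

Treating each layer as a thermal resistance in series:
R_inner film = 1/(h_i·A) = 1/(26×21.7) = 0.001772 K/W
R_stainless steel = L/(kA) = 0.0026/(17.4×21.7) = 6.886×10^-6 K/W
R_outer film = 1/(h_o·A) = 1/(20.7×21.7) = 0.002226 K/W
R_total = 0.004006 K/W
Q = ΔT / R_total = 209 / 0.004006

Q ≈ 52200 W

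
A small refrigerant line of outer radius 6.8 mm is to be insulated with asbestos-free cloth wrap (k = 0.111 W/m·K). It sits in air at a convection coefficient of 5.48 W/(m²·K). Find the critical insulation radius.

r_cr ≈ 20.3 mm

For a cylinder r_cr = k/h = 0.111/5.48
r_cr = 20.3 mm; since the bare radius (6.8 mm) is below r_cr, adding a thin layer of insulation will *increase* heat loss.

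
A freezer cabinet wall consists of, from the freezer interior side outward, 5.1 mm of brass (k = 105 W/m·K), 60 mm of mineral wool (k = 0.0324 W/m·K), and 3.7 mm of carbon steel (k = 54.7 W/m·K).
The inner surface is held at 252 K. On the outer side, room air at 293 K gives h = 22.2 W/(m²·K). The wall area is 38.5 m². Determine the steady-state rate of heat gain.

Q ≈ 832 W

Treating each layer as a thermal resistance in series:
R_brass = L/(kA) = 0.0051/(105×38.5) = 1.262×10^-6 K/W
R_mineral wool = L/(kA) = 0.06/(0.0324×38.5) = 0.0481 K/W
R_carbon steel = L/(kA) = 0.0037/(54.7×38.5) = 1.757×10^-6 K/W
R_outer film = 1/(h_o·A) = 1/(22.2×38.5) = 0.00117 K/W
R_total = 0.04927 K/W
Q = ΔT / R_total = 41 / 0.04927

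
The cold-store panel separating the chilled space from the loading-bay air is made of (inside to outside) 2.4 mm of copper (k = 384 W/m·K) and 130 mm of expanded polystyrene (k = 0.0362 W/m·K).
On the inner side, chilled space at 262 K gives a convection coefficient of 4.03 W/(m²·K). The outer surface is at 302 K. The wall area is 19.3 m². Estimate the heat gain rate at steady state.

Q ≈ 201 W

Using the resistance-network approach (series):
R_inner film = 1/(h_i·A) = 1/(4.03×19.3) = 0.01286 K/W
R_copper = L/(kA) = 0.0024/(384×19.3) = 3.238×10^-7 K/W
R_expanded polystyrene = L/(kA) = 0.13/(0.0362×19.3) = 0.1861 K/W
R_total = 0.1989 K/W
Q = ΔT / R_total = 40 / 0.1989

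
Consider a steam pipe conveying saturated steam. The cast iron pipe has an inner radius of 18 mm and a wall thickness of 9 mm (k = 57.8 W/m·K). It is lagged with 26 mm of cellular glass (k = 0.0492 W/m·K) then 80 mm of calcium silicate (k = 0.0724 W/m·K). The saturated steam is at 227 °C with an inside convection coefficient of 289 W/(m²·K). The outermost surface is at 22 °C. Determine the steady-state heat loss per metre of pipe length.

Radial resistances (cylindrical: R_cond = ln(r_o/r_i)/(2πkL), R_conv = 1/(h·2πrL)):
R_inner film = 1/(h_i·2πr₁L) = 1/(289×2π×0.018×1) = 0.03059 K/W
R_cast iron pipe wall = ln(27/18)/(2π×57.8×1) = 0.001116 K/W
R_cellular glass = ln(53/27)/(2π×0.0492×1) = 2.182 K/W
R_calcium silicate = ln(133/53)/(2π×0.0724×1) = 2.023 K/W
R_total = 4.236 K/W
Q = ΔT/R_total = 205/4.236

q′ ≈ 48.4 W/m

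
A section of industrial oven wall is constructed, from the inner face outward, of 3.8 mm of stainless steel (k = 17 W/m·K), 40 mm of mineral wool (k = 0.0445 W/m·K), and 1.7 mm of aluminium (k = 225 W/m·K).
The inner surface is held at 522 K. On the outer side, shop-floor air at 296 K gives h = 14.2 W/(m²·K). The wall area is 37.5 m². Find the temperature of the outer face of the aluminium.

T ≈ 312 K

Thermal resistances in series:
R_stainless steel = L/(kA) = 0.0038/(17×37.5) = 5.961×10^-6 K/W
R_mineral wool = L/(kA) = 0.04/(0.0445×37.5) = 0.02397 K/W
R_aluminium = L/(kA) = 0.0017/(225×37.5) = 2.015×10^-7 K/W
R_outer film = 1/(h_o·A) = 1/(14.2×37.5) = 0.001878 K/W
R_total = 0.02585 K/W;  Q = ΔT/R_total = 226/0.02585 = 8741 W
T_interface = T_inner − Q·ΣR(inner→interface) = 522 − 8740×0.02398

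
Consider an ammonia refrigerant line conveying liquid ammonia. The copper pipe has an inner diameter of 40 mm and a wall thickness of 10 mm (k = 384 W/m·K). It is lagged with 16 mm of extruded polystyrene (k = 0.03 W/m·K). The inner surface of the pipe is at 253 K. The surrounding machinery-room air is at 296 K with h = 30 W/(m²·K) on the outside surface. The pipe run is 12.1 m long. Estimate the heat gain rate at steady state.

Cylindrical conduction, so R = ln(r₂/r₁)/(2πkL) per layer, in series:
R_copper pipe wall = ln(30/20)/(2π×384×12.1) = 1.389×10^-5 K/W
R_extruded polystyrene = ln(46/30)/(2π×0.03×12.1) = 0.1874 K/W
R_outer film = 1/(h_o·2πr_oL) = 1/(30×2π×0.046×12.1) = 0.009531 K/W
R_total = 0.197 K/W
Q = ΔT/R_total = 43/0.197

Q ≈ 218 W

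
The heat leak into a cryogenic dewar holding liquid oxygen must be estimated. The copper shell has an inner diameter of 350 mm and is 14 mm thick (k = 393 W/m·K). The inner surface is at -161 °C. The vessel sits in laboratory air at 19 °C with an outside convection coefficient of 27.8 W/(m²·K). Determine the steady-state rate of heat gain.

Radial (spherical) resistances in series:
R_copper shell = (1/0.175 − 1/0.189)/(4π×393) = 8.571×10^-5 K/W
R_outer film = 1/(h·4πr_o²) = 1/(27.8×4π×0.189²) = 0.08013 K/W
R_total = 0.08022 K/W
Q = ΔT/R_total = 180/0.08022

Q ≈ 2240 W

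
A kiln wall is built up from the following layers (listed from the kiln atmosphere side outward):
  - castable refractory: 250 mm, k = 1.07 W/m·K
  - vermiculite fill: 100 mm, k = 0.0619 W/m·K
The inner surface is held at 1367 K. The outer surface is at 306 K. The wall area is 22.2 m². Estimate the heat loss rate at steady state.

Q ≈ 12700 W

Series thermal resistances:
R_castable refractory = L/(kA) = 0.25/(1.07×22.2) = 0.01052 K/W
R_vermiculite fill = L/(kA) = 0.1/(0.0619×22.2) = 0.07277 K/W
R_total = 0.0833 K/W
Q = ΔT / R_total = 1061 / 0.0833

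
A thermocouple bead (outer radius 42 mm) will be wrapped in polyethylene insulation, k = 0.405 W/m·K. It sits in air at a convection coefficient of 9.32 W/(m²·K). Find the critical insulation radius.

For a sphere r_cr = 2k/h = 2×0.405/9.32
r_cr = 86.9 mm; since the bare radius (42 mm) is below r_cr, adding a thin layer of insulation will *increase* heat loss.

r_cr ≈ 86.9 mm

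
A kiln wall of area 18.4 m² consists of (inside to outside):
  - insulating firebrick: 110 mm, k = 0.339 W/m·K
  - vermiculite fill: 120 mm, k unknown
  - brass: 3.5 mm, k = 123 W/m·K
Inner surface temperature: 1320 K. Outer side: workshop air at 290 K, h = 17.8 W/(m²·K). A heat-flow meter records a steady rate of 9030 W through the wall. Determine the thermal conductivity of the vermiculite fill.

Model the wall as resistances in series:
R_insulating firebrick = L/(kA) = 0.11/(0.339×18.4) = 0.01763 K/W
R_brass = L/(kA) = 0.0035/(123×18.4) = 1.546×10^-6 K/W
R_outer film = 1/(h_o·A) = 1/(17.8×18.4) = 0.003053 K/W
Sum of known resistances R_other = 0.02069 K/W
Total R = ΔT/Q = 1030/9030 = 0.1141 K/W
R_vermiculite fill = R_total − R_other = 0.09337 K/W
k = L/(R·A) = 0.12/(0.09337×18.4)

k ≈ 0.0698 W/(m·K)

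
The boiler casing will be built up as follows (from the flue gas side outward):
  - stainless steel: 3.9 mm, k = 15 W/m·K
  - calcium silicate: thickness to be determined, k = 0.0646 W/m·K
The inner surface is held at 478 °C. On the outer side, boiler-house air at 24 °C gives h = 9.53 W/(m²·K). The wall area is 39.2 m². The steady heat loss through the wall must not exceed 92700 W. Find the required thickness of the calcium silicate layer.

L ≈ 5.61 mm

Series thermal resistances:
R_stainless steel = L/(kA) = 0.0039/(15×39.2) = 6.633×10^-6 K/W
R_outer film = 1/(h_o·A) = 1/(9.53×39.2) = 0.002677 K/W
Sum of the known resistances R_other = 0.002683 K/W
Required total resistance R_tot = ΔT/Q_allow = 454/92700 = 0.004898 K/W
R_calcium silicate = R_tot − R_other = 0.002214 K/W
L = R·k·A = 0.002214×0.0646×39.2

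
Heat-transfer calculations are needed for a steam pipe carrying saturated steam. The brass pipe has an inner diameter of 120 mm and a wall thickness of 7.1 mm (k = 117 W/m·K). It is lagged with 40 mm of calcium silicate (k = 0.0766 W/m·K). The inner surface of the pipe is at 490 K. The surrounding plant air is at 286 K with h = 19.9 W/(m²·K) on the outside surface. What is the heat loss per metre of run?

q′ ≈ 195 W/m

For a radial system each layer contributes R = ln(r_out/r_in)/(2πkL); films add R = 1/(hA).
R_brass pipe wall = ln(67.1/60)/(2π×117×1) = 1.521×10^-4 K/W
R_calcium silicate = ln(107.1/67.1)/(2π×0.0766×1) = 0.9715 K/W
R_outer film = 1/(h_o·2πr_oL) = 1/(19.9×2π×0.1071×1) = 0.07468 K/W
R_total = 1.046 K/W
Q = ΔT/R_total = 204/1.046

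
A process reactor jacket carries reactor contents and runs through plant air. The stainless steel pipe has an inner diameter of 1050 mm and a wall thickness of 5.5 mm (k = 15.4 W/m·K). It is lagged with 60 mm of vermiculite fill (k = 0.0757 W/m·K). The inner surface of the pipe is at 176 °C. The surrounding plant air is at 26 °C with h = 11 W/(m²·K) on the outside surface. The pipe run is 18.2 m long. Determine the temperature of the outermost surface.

Cylindrical conduction, so R = ln(r₂/r₁)/(2πkL) per layer, in series:
R_stainless steel pipe wall = ln(530.5/525)/(2π×15.4×18.2) = 5.918×10^-6 K/W
R_vermiculite fill = ln(590.5/530.5)/(2π×0.0757×18.2) = 0.01238 K/W
R_outer film = 1/(h_o·2πr_oL) = 1/(11×2π×0.5905×18.2) = 0.001346 K/W
R_total = 0.01373 K/W
Q = ΔT/R_total = 150/0.01373
Q = 10900 W
T_interface = T_inner − Q·ΣR(inner→interface) = 176 − 10900×0.01238

T ≈ 40.7 °C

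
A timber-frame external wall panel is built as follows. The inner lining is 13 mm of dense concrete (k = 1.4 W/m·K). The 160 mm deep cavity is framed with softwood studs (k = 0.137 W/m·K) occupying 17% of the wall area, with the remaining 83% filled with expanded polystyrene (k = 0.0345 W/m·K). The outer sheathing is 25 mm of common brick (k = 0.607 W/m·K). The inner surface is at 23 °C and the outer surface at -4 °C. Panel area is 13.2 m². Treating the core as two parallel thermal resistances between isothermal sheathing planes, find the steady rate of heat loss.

Q ≈ 114 W

Sheathing layers in series; stud and cavity paths in parallel between them.
R_inner = 0.013/(1.4×13.2) = 7.035×10^-4 K/W
R_stud  = 0.16/(0.137×0.17×13.2) = 0.5204 K/W
R_cav   = 0.16/(0.0345×0.83×13.2) = 0.4233 K/W
1/R_core = 1/R_stud + 1/R_cav → R_core = 0.2334 K/W
R_outer = 0.025/(0.607×13.2) = 0.00312 K/W
R_total = 0.2373 K/W
Q = ΔT/R_total = 27/0.2373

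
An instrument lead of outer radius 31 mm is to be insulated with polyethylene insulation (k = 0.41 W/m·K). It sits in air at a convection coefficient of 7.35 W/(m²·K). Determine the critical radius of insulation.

For a cylinder r_cr = k/h = 0.41/7.35
r_cr = 55.8 mm; since the bare radius (31 mm) is below r_cr, adding a thin layer of insulation will *increase* heat loss.

r_cr ≈ 55.8 mm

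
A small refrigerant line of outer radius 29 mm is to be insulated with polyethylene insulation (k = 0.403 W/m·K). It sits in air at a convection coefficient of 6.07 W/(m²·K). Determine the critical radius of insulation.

For a cylinder r_cr = k/h = 0.403/6.07
r_cr = 66.4 mm; since the bare radius (29 mm) is below r_cr, adding a thin layer of insulation will *increase* heat loss.

r_cr ≈ 66.4 mm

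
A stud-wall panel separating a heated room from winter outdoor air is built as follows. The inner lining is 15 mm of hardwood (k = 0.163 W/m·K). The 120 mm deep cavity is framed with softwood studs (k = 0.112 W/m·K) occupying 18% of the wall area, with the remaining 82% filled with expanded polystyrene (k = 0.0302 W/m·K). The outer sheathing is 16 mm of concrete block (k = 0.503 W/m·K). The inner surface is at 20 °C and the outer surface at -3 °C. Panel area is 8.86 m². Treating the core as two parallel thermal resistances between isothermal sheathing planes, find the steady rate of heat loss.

Sheathing layers in series; stud and cavity paths in parallel between them.
R_inner = 0.015/(0.163×8.86) = 0.01039 K/W
R_stud  = 0.12/(0.112×0.18×8.86) = 0.6718 K/W
R_cav   = 0.12/(0.0302×0.82×8.86) = 0.5469 K/W
1/R_core = 1/R_stud + 1/R_cav → R_core = 0.3015 K/W
R_outer = 0.016/(0.503×8.86) = 0.00359 K/W
R_total = 0.3155 K/W
Q = ΔT/R_total = 23/0.3155

Q ≈ 72.9 W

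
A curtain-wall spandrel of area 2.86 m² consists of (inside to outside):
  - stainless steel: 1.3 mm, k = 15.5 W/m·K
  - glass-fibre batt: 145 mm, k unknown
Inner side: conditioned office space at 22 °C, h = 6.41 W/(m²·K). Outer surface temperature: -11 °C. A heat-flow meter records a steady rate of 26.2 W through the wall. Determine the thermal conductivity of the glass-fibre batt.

Thermal resistances in series:
R_inner film = 1/(h_i·A) = 1/(6.41×2.86) = 0.05455 K/W
R_stainless steel = L/(kA) = 0.0013/(15.5×2.86) = 2.933×10^-5 K/W
Sum of known resistances R_other = 0.05458 K/W
Total R = ΔT/Q = 33/26.2 = 1.26 K/W
R_glass-fibre batt = R_total − R_other = 1.205 K/W
k = L/(R·A) = 0.145/(1.205×2.86)

k ≈ 0.0421 W/(m·K)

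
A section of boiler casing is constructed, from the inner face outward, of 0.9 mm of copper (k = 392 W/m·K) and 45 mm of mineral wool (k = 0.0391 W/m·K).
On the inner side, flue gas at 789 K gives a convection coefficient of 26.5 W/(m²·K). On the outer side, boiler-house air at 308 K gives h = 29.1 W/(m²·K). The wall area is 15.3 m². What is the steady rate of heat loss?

Thermal resistances in series:
R_inner film = 1/(h_i·A) = 1/(26.5×15.3) = 0.002466 K/W
R_copper = L/(kA) = 0.0009/(392×15.3) = 1.501×10^-7 K/W
R_mineral wool = L/(kA) = 0.045/(0.0391×15.3) = 0.07522 K/W
R_outer film = 1/(h_o·A) = 1/(29.1×15.3) = 0.002246 K/W
R_total = 0.07993 K/W
Q = ΔT / R_total = 481 / 0.07993

Q ≈ 6020 W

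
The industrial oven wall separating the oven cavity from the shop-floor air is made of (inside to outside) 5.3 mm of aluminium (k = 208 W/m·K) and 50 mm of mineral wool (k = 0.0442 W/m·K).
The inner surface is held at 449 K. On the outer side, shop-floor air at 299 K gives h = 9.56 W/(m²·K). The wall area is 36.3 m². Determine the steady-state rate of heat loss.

Model the wall as resistances in series:
R_aluminium = L/(kA) = 0.0053/(208×36.3) = 7.019×10^-7 K/W
R_mineral wool = L/(kA) = 0.05/(0.0442×36.3) = 0.03116 K/W
R_outer film = 1/(h_o·A) = 1/(9.56×36.3) = 0.002882 K/W
R_total = 0.03405 K/W
Q = ΔT / R_total = 150 / 0.03405

Q ≈ 4410 W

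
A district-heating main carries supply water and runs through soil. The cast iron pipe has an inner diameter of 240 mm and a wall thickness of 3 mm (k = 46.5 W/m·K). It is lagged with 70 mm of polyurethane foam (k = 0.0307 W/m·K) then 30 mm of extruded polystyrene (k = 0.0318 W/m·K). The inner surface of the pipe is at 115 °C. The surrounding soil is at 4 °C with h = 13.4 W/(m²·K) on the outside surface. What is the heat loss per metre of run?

q′ ≈ 35.7 W/m

Radial resistances (cylindrical: R_cond = ln(r_o/r_i)/(2πkL), R_conv = 1/(h·2πrL)):
R_cast iron pipe wall = ln(123/120)/(2π×46.5×1) = 8.452×10^-5 K/W
R_polyurethane foam = ln(193/123)/(2π×0.0307×1) = 2.336 K/W
R_extruded polystyrene = ln(223/193)/(2π×0.0318×1) = 0.7231 K/W
R_outer film = 1/(h_o·2πr_oL) = 1/(13.4×2π×0.223×1) = 0.05326 K/W
R_total = 3.112 K/W
Q = ΔT/R_total = 111/3.112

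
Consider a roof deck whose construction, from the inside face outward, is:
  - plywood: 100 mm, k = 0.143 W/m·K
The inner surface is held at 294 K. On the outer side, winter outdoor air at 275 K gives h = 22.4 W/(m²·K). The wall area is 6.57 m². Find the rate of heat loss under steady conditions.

Q ≈ 168 W

Treating each layer as a thermal resistance in series:
R_plywood = L/(kA) = 0.1/(0.143×6.57) = 0.1064 K/W
R_outer film = 1/(h_o·A) = 1/(22.4×6.57) = 0.006795 K/W
R_total = 0.1132 K/W
Q = ΔT / R_total = 19 / 0.1132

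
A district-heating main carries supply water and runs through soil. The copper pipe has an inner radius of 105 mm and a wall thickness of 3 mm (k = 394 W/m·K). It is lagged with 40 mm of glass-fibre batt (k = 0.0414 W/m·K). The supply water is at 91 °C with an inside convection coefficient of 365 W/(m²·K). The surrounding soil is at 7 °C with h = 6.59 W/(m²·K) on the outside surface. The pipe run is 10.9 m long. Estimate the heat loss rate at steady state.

Per-layer cylindrical resistances, series-summed:
R_inner film = 1/(h_i·2πr₁L) = 1/(365×2π×0.105×10.9) = 3.81×10^-4 K/W
R_copper pipe wall = ln(108/105)/(2π×394×10.9) = 1.044×10^-6 K/W
R_glass-fibre batt = ln(148/108)/(2π×0.0414×10.9) = 0.1111 K/W
R_outer film = 1/(h_o·2πr_oL) = 1/(6.59×2π×0.148×10.9) = 0.01497 K/W
R_total = 0.1265 K/W
Q = ΔT/R_total = 84/0.1265

Q ≈ 664 W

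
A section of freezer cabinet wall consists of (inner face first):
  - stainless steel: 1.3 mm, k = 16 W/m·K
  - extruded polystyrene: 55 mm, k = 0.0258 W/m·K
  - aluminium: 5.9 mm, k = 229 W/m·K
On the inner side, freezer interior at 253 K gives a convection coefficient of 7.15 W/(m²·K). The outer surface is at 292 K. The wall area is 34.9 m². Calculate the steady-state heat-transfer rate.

Model the wall as resistances in series:
R_inner film = 1/(h_i·A) = 1/(7.15×34.9) = 0.004007 K/W
R_stainless steel = L/(kA) = 0.0013/(16×34.9) = 2.328×10^-6 K/W
R_extruded polystyrene = L/(kA) = 0.055/(0.0258×34.9) = 0.06108 K/W
R_aluminium = L/(kA) = 0.0059/(229×34.9) = 7.382×10^-7 K/W
R_total = 0.06509 K/W
Q = ΔT / R_total = 39 / 0.06509

Q ≈ 599 W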